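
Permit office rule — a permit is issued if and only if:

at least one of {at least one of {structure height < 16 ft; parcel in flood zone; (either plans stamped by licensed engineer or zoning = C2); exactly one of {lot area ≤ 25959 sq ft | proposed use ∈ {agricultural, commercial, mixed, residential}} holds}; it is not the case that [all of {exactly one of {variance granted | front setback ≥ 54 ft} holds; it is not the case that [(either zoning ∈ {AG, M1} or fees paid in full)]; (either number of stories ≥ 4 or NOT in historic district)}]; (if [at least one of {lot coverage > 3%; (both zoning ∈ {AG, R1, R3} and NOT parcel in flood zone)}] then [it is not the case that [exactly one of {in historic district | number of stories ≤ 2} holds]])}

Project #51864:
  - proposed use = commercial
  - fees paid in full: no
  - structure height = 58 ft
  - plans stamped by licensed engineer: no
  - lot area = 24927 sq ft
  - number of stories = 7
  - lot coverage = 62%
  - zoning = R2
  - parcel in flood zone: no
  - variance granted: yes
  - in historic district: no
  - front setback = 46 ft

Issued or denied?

Atomic conditions:
  structure height < 16 ft: 58 < 16 is false
  parcel in flood zone: no → false
  plans stamped by licensed engineer: no → false
  zoning = C2: R2 == C2 is false
  lot area ≤ 25959 sq ft: 24927 ≤ 25959 is true
  proposed use ∈ {agricultural, commercial, mixed, residential}: commercial is in the set → true
  variance granted: yes → true
  front setback ≥ 54 ft: 46 ≥ 54 is false
  zoning ∈ {AG, M1}: R2 is not in the set → false
  fees paid in full: no → false
  number of stories ≥ 4: 7 ≥ 4 is true
  NOT in historic district: no → true
  lot coverage > 3%: 62 > 3 is true
  zoning ∈ {AG, R1, R3}: R2 is not in the set → false
  NOT parcel in flood zone: no → true
  in historic district: no → false
  number of stories ≤ 2: 7 ≤ 2 is false
Combine:
[1.3] false OR false = false
[1.4] exactly-one(true, true) = false
[1] false OR false OR false OR false = false
[2.1.1] exactly-one(true, false) = true
[2.1.2.1] false OR false = false
[2.1.2] NOT false = true
[2.1.3] true OR true = true
[2.1] true AND true AND true = true
[2] NOT true = false
[3.1.2] false AND true = false
[3.1] true OR false = true
[3.2.1] exactly-one(false, false) = false
[3.2] NOT false = true
[3] true → true = true
[root] false OR false OR true = true
Overall: true → issued

Issued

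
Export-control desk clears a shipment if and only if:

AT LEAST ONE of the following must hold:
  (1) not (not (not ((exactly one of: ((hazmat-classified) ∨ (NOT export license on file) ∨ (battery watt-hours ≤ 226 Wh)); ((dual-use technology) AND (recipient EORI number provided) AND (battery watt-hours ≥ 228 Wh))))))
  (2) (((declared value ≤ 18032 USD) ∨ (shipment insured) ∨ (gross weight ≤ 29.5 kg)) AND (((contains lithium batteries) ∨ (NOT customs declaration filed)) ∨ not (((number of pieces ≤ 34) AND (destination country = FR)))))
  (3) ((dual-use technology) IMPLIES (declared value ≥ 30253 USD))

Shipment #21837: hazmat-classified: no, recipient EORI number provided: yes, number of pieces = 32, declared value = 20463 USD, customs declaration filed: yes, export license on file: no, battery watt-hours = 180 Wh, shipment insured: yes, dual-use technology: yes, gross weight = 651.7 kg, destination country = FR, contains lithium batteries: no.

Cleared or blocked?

Blocked

Atomic conditions:
  hazmat-classified: no → false
  NOT export license on file: no → true
  battery watt-hours ≤ 226 Wh: 180 ≤ 226 is true
  dual-use technology: yes → true
  recipient EORI number provided: yes → true
  battery watt-hours ≥ 228 Wh: 180 ≥ 228 is false
  declared value ≤ 18032 USD: 20463 ≤ 18032 is false
  shipment insured: yes → true
  gross weight ≤ 29.5 kg: 651.7 ≤ 29.5 is false
  contains lithium batteries: no → false
  NOT customs declaration filed: yes → false
  number of pieces ≤ 34: 32 ≤ 34 is true
  destination country = FR: FR == FR is true
  declared value ≥ 30253 USD: 20463 ≥ 30253 is false
Combine:
[1.1.1.1.1] false OR true OR true = true
[1.1.1.1.2] true AND true AND false = false
[1.1.1.1] exactly-one(true, false) = true
[1.1.1] NOT true = false
[1.1] NOT false = true
[1] NOT true = false
[2.1] false OR true OR false = true
[2.2.1] false OR false = false
[2.2.2.1] true AND true = true
[2.2.2] NOT true = false
[2.2] false OR false = false
[2] true AND false = false
[3] true → false = false
[root] false OR false OR false = false
Overall: false → blocked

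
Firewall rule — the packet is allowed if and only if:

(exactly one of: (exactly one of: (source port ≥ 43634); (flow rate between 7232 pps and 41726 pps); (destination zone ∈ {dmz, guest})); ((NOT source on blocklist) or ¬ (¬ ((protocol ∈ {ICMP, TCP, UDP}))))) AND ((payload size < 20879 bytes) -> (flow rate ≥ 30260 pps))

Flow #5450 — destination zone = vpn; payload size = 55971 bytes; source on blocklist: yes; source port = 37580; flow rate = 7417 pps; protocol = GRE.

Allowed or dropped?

Atomic conditions:
  source port ≥ 43634: 37580 ≥ 43634 is false
  flow rate between 7232 pps and 41726 pps: 7417 in [7232, 41726] is true
  destination zone ∈ {dmz, guest}: vpn is not in the set → false
  NOT source on blocklist: yes → false
  protocol ∈ {ICMP, TCP, UDP}: GRE is not in the set → false
  payload size < 20879 bytes: 55971 < 20879 is false
  flow rate ≥ 30260 pps: 7417 ≥ 30260 is false
Combine:
[1.1] exactly-one(false, true, false) = true
[1.2.2.1] NOT false = true
[1.2.2] NOT true = false
[1.2] false OR false = false
[1] exactly-one(true, false) = true
[2] false → false (antecedent false ⇒ implication holds) = true
[root] true AND true = true
Overall: true → allowed

Allowed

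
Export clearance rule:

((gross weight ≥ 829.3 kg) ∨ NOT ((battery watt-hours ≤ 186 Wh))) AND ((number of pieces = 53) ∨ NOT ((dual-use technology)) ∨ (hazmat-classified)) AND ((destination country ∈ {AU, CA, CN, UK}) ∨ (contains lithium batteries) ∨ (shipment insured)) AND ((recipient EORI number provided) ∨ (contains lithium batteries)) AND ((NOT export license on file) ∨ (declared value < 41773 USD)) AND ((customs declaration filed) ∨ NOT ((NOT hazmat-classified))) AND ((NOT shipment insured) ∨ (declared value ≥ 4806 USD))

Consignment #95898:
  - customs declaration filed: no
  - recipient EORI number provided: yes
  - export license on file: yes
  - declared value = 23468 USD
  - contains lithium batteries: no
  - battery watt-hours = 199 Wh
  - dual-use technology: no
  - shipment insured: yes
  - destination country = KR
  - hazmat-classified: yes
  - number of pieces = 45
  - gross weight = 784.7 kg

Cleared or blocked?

Cleared

Atomic conditions:
  gross weight ≥ 829.3 kg: 784.7 ≥ 829.3 is false
  battery watt-hours ≤ 186 Wh: 199 ≤ 186 is false
  number of pieces = 53: 45 == 53 is false
  dual-use technology: no → false
  hazmat-classified: yes → true
  destination country ∈ {AU, CA, CN, UK}: KR is not in the set → false
  contains lithium batteries: no → false
  shipment insured: yes → true
  recipient EORI number provided: yes → true
  NOT export license on file: yes → false
  declared value < 41773 USD: 23468 < 41773 is true
  customs declaration filed: no → false
  NOT hazmat-classified: yes → false
  NOT shipment insured: yes → false
  declared value ≥ 4806 USD: 23468 ≥ 4806 is true
Combine:
[1.2] NOT false = true
[1] false OR true = true
[2.2] NOT false = true
[2] false OR true OR true = true
[3] false OR false OR true = true
[4] true OR false = true
[5] false OR true = true
[6.2] NOT false = true
[6] false OR true = true
[7] false OR true = true
[root] true AND true AND true AND true AND true AND true AND true = true
Overall: true → cleared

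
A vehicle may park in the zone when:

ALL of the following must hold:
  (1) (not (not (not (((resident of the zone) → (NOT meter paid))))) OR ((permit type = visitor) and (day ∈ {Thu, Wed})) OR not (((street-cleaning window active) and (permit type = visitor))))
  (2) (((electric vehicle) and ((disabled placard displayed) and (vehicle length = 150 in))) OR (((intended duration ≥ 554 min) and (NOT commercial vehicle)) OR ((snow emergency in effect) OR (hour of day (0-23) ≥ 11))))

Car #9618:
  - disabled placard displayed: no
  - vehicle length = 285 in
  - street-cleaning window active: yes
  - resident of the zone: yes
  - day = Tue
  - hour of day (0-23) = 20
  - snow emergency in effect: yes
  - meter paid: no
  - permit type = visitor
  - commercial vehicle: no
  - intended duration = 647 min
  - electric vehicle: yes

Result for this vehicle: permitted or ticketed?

Atomic conditions:
  resident of the zone: yes → true
  NOT meter paid: no → true
  permit type = visitor: visitor == visitor is true
  day ∈ {Thu, Wed}: Tue is not in the set → false
  street-cleaning window active: yes → true
  electric vehicle: yes → true
  disabled placard displayed: no → false
  vehicle length = 150 in: 285 == 150 is false
  intended duration ≥ 554 min: 647 ≥ 554 is true
  NOT commercial vehicle: no → true
  snow emergency in effect: yes → true
  hour of day (0-23) ≥ 11: 20 ≥ 11 is true
Combine:
[1.1.1.1.1] true → true = true
[1.1.1.1] NOT true = false
[1.1.1] NOT false = true
[1.1] NOT true = false
[1.2] true AND false = false
[1.3.1] true AND true = true
[1.3] NOT true = false
[1] false OR false OR false = false
[2.1.2] false AND false = false
[2.1] true AND false = false
[2.2.1] true AND true = true
[2.2.2] true OR true = true
[2.2] true OR true = true
[2] false OR true = true
[root] false AND true = false
Overall: false → ticketed

Ticketed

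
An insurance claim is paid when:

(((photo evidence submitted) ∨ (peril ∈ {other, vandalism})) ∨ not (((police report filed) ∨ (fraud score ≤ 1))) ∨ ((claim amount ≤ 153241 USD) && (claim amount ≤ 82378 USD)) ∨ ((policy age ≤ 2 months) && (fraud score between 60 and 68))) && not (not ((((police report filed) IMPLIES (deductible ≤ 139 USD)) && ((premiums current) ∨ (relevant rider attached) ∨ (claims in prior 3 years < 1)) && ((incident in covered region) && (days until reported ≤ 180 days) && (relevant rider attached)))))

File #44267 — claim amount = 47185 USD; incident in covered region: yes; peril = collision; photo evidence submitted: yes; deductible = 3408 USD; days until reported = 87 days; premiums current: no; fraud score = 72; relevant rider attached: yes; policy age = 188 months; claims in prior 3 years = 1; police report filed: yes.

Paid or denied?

Atomic conditions:
  photo evidence submitted: yes → true
  peril ∈ {other, vandalism}: collision is not in the set → false
  police report filed: yes → true
  fraud score ≤ 1: 72 ≤ 1 is false
  claim amount ≤ 153241 USD: 47185 ≤ 153241 is true
  claim amount ≤ 82378 USD: 47185 ≤ 82378 is true
  policy age ≤ 2 months: 188 ≤ 2 is false
  fraud score between 60 and 68: 72 in [60, 68] is false
  deductible ≤ 139 USD: 3408 ≤ 139 is false
  premiums current: no → false
  relevant rider attached: yes → true
  claims in prior 3 years < 1: 1 < 1 is false
  incident in covered region: yes → true
  days until reported ≤ 180 days: 87 ≤ 180 is true
Combine:
[1.1] true OR false = true
[1.2.1] true OR false = true
[1.2] NOT true = false
[1.3] true AND true = true
[1.4] false AND false = false
[1] true OR false OR true OR false = true
[2.1.1.1] true → false = false
[2.1.1.2] false OR true OR false = true
[2.1.1.3] true AND true AND true = true
[2.1.1] false AND true AND true = false
[2.1] NOT false = true
[2] NOT true = false
[root] true AND false = false
Overall: false → denied

Denied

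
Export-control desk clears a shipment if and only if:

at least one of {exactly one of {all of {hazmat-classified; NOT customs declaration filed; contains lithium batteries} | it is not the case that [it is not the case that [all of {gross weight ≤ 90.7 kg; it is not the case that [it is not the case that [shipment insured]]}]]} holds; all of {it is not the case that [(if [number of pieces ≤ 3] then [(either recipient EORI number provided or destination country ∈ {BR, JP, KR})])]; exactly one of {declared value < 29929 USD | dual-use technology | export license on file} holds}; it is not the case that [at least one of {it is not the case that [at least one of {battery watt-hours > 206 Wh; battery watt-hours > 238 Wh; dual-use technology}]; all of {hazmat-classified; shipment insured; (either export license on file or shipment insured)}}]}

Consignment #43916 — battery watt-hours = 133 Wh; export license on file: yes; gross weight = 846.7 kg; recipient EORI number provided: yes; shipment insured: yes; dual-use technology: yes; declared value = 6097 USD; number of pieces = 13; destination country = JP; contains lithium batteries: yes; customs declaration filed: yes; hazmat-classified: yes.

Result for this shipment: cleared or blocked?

Blocked

Atomic conditions:
  hazmat-classified: yes → true
  NOT customs declaration filed: yes → false
  contains lithium batteries: yes → true
  gross weight ≤ 90.7 kg: 846.7 ≤ 90.7 is false
  shipment insured: yes → true
  number of pieces ≤ 3: 13 ≤ 3 is false
  recipient EORI number provided: yes → true
  destination country ∈ {BR, JP, KR}: JP is in the set → true
  declared value < 29929 USD: 6097 < 29929 is true
  dual-use technology: yes → true
  export license on file: yes → true
  battery watt-hours > 206 Wh: 133 > 206 is false
  battery watt-hours > 238 Wh: 133 > 238 is false
Combine:
[1.1] true AND false AND true = false
[1.2.1.1.2.1] NOT true = false
[1.2.1.1.2] NOT false = true
[1.2.1.1] false AND true = false
[1.2.1] NOT false = true
[1.2] NOT true = false
[1] exactly-one(false, false) = false
[2.1.1.2] true OR true = true
[2.1.1] false → true (antecedent false ⇒ implication holds) = true
[2.1] NOT true = false
[2.2] exactly-one(true, true, true) = false
[2] false AND false = false
[3.1.1.1] false OR false OR true = true
[3.1.1] NOT true = false
[3.1.2.3] true OR true = true
[3.1.2] true AND true AND true = true
[3.1] false OR true = true
[3] NOT true = false
[root] false OR false OR false = false
Overall: false → blocked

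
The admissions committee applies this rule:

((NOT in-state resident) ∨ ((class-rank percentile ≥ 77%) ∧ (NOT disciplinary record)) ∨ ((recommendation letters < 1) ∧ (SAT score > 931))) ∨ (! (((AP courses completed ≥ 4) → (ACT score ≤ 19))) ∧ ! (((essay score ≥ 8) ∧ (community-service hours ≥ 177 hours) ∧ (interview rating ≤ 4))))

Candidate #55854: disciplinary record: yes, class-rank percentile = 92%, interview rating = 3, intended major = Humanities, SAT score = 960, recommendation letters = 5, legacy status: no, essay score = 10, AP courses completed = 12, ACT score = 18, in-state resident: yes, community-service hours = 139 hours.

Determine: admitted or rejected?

Rejected

Atomic conditions:
  NOT in-state resident: yes → false
  class-rank percentile ≥ 77%: 92 ≥ 77 is true
  NOT disciplinary record: yes → false
  recommendation letters < 1: 5 < 1 is false
  SAT score > 931: 960 > 931 is true
  AP courses completed ≥ 4: 12 ≥ 4 is true
  ACT score ≤ 19: 18 ≤ 19 is true
  essay score ≥ 8: 10 ≥ 8 is true
  community-service hours ≥ 177 hours: 139 ≥ 177 is false
  interview rating ≤ 4: 3 ≤ 4 is true
Combine:
[1.2] true AND false = false
[1.3] false AND true = false
[1] false OR false OR false = false
[2.1.1] true → true = true
[2.1] NOT true = false
[2.2.1] true AND false AND true = false
[2.2] NOT false = true
[2] false AND true = false
[root] false OR false = false
Overall: false → rejected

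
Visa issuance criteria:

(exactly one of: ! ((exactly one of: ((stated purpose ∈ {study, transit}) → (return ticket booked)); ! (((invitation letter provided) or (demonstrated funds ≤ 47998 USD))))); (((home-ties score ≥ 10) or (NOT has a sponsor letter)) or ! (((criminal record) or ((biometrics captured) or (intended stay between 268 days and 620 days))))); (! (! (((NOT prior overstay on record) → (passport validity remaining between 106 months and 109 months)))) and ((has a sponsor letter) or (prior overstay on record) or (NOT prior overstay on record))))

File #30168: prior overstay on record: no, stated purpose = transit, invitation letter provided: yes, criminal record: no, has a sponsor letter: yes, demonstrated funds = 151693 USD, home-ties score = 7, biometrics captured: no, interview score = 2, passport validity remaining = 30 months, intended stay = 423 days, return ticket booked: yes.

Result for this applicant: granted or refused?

Atomic conditions:
  stated purpose ∈ {study, transit}: transit is in the set → true
  return ticket booked: yes → true
  invitation letter provided: yes → true
  demonstrated funds ≤ 47998 USD: 151693 ≤ 47998 is false
  home-ties score ≥ 10: 7 ≥ 10 is false
  NOT has a sponsor letter: yes → false
  criminal record: no → false
  biometrics captured: no → false
  intended stay between 268 days and 620 days: 423 in [268, 620] is true
  NOT prior overstay on record: no → true
  passport validity remaining between 106 months and 109 months: 30 in [106, 109] is false
  has a sponsor letter: yes → true
  prior overstay on record: no → false
Combine:
[1.1.1] true → true = true
[1.1.2.1] true OR false = true
[1.1.2] NOT true = false
[1.1] exactly-one(true, false) = true
[1] NOT true = false
[2.1] false OR false = false
[2.2.1.2] false OR true = true
[2.2.1] false OR true = true
[2.2] NOT true = false
[2] false OR false = false
[3.1.1.1] true → false = false
[3.1.1] NOT false = true
[3.1] NOT true = false
[3.2] true OR false OR true = true
[3] false AND true = false
[root] exactly-one(false, false, false) = false
Overall: false → refused

Refused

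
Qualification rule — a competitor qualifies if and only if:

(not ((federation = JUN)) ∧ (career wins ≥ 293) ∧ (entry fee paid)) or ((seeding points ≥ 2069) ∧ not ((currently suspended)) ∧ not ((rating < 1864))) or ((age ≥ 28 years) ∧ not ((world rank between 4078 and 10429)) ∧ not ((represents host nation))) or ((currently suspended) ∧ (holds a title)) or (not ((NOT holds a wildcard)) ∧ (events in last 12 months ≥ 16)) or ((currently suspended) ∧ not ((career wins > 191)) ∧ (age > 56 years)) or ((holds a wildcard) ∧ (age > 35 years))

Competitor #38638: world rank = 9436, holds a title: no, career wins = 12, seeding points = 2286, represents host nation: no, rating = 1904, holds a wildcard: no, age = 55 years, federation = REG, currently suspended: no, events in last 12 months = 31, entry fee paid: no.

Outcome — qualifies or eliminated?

Atomic conditions:
  federation = JUN: REG == JUN is false
  career wins ≥ 293: 12 ≥ 293 is false
  entry fee paid: no → false
  seeding points ≥ 2069: 2286 ≥ 2069 is true
  currently suspended: no → false
  rating < 1864: 1904 < 1864 is false
  age ≥ 28 years: 55 ≥ 28 is true
  world rank between 4078 and 10429: 9436 in [4078, 10429] is true
  represents host nation: no → false
  holds a title: no → false
  NOT holds a wildcard: no → true
  events in last 12 months ≥ 16: 31 ≥ 16 is true
  career wins > 191: 12 > 191 is false
  age > 56 years: 55 > 56 is false
  holds a wildcard: no → false
  age > 35 years: 55 > 35 is true
Combine:
[1.1] NOT false = true
[1] true AND false AND false = false
[2.2] NOT false = true
[2.3] NOT false = true
[2] true AND true AND true = true
[3.2] NOT true = false
[3.3] NOT false = true
[3] true AND false AND true = false
[4] false AND false = false
[5.1] NOT true = false
[5] false AND true = false
[6.2] NOT false = true
[6] false AND true AND false = false
[7] false AND true = false
[root] false OR true OR false OR false OR false OR false OR false = true
Overall: true → qualifies

Qualifies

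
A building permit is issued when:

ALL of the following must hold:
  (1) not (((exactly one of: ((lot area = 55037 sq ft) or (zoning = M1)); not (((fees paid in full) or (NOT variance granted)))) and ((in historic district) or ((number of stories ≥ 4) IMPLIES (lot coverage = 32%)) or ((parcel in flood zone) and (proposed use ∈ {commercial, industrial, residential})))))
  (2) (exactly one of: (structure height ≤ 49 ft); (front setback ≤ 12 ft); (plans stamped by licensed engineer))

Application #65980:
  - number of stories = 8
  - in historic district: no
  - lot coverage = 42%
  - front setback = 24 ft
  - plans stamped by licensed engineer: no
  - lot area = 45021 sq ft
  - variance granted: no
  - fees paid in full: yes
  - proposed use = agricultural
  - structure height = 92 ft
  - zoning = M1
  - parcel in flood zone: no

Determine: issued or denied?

Atomic conditions:
  lot area = 55037 sq ft: 45021 == 55037 is false
  zoning = M1: M1 == M1 is true
  fees paid in full: yes → true
  NOT variance granted: no → true
  in historic district: no → false
  number of stories ≥ 4: 8 ≥ 4 is true
  lot coverage = 32%: 42 == 32 is false
  parcel in flood zone: no → false
  proposed use ∈ {commercial, industrial, residential}: agricultural is not in the set → false
  structure height ≤ 49 ft: 92 ≤ 49 is false
  front setback ≤ 12 ft: 24 ≤ 12 is false
  plans stamped by licensed engineer: no → false
Combine:
[1.1.1.1] false OR true = true
[1.1.1.2.1] true OR true = true
[1.1.1.2] NOT true = false
[1.1.1] exactly-one(true, false) = true
[1.1.2.2] true → false = false
[1.1.2.3] false AND false = false
[1.1.2] false OR false OR false = false
[1.1] true AND false = false
[1] NOT false = true
[2] exactly-one(false, false, false) = false
[root] true AND false = false
Overall: false → denied

Denied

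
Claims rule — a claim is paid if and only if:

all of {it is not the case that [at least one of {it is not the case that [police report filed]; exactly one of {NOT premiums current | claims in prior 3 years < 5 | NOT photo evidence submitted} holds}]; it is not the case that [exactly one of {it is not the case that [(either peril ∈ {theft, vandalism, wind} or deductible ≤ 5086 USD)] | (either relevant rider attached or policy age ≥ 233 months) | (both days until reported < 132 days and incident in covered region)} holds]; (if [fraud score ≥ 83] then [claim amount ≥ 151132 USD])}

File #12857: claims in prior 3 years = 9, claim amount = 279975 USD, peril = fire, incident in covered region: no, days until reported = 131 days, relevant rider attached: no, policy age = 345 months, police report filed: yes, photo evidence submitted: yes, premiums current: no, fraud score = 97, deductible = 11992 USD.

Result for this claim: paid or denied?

Atomic conditions:
  police report filed: yes → true
  NOT premiums current: no → true
  claims in prior 3 years < 5: 9 < 5 is false
  NOT photo evidence submitted: yes → false
  peril ∈ {theft, vandalism, wind}: fire is not in the set → false
  deductible ≤ 5086 USD: 11992 ≤ 5086 is false
  relevant rider attached: no → false
  policy age ≥ 233 months: 345 ≥ 233 is true
  days until reported < 132 days: 131 < 132 is true
  incident in covered region: no → false
  fraud score ≥ 83: 97 ≥ 83 is true
  claim amount ≥ 151132 USD: 279975 ≥ 151132 is true
Combine:
[1.1.1] NOT true = false
[1.1.2] exactly-one(true, false, false) = true
[1.1] false OR true = true
[1] NOT true = false
[2.1.1.1] false OR false = false
[2.1.1] NOT false = true
[2.1.2] false OR true = true
[2.1.3] true AND false = false
[2.1] exactly-one(true, true, false) = false
[2] NOT false = true
[3] true → true = true
[root] false AND true AND true = false
Overall: false → denied

Denied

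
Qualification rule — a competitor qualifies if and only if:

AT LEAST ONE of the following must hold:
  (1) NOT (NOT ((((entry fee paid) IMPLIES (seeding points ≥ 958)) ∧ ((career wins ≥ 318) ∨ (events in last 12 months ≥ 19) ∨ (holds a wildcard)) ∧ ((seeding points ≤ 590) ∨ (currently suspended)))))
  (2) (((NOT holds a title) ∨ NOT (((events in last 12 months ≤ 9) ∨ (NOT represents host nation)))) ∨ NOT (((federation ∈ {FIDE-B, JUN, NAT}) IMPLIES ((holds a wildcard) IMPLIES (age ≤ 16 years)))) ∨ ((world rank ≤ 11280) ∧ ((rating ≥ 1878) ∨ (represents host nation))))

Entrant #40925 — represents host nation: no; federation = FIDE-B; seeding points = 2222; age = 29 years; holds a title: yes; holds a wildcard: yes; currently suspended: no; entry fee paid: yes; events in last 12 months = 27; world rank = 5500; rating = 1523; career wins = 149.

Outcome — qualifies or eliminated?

Qualifies

Atomic conditions:
  entry fee paid: yes → true
  seeding points ≥ 958: 2222 ≥ 958 is true
  career wins ≥ 318: 149 ≥ 318 is false
  events in last 12 months ≥ 19: 27 ≥ 19 is true
  holds a wildcard: yes → true
  seeding points ≤ 590: 2222 ≤ 590 is false
  currently suspended: no → false
  NOT holds a title: yes → false
  events in last 12 months ≤ 9: 27 ≤ 9 is false
  NOT represents host nation: no → true
  federation ∈ {FIDE-B, JUN, NAT}: FIDE-B is in the set → true
  age ≤ 16 years: 29 ≤ 16 is false
  world rank ≤ 11280: 5500 ≤ 11280 is true
  rating ≥ 1878: 1523 ≥ 1878 is false
  represents host nation: no → false
Combine:
[1.1.1.1] true → true = true
[1.1.1.2] false OR true OR true = true
[1.1.1.3] false OR false = false
[1.1.1] true AND true AND false = false
[1.1] NOT false = true
[1] NOT true = false
[2.1.2.1] false OR true = true
[2.1.2] NOT true = false
[2.1] false OR false = false
[2.2.1.2] true → false = false
[2.2.1] true → false = false
[2.2] NOT false = true
[2.3.2] false OR false = false
[2.3] true AND false = false
[2] false OR true OR false = true
[root] false OR true = true
Overall: true → qualifies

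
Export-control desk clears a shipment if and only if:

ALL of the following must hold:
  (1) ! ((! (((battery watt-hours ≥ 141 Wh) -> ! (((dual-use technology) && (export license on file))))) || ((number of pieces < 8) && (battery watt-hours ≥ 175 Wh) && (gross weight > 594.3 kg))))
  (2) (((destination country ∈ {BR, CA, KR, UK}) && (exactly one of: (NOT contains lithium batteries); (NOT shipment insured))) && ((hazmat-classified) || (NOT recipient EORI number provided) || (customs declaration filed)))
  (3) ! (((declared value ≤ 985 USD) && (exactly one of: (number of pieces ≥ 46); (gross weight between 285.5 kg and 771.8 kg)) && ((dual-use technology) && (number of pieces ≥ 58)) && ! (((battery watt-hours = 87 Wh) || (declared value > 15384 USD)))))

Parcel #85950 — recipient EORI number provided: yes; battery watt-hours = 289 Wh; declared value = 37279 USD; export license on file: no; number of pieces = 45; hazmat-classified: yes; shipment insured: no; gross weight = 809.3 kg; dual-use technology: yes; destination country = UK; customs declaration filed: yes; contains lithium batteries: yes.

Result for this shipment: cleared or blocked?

Cleared

Atomic conditions:
  battery watt-hours ≥ 141 Wh: 289 ≥ 141 is true
  dual-use technology: yes → true
  export license on file: no → false
  number of pieces < 8: 45 < 8 is false
  battery watt-hours ≥ 175 Wh: 289 ≥ 175 is true
  gross weight > 594.3 kg: 809.3 > 594.3 is true
  destination country ∈ {BR, CA, KR, UK}: UK is in the set → true
  NOT contains lithium batteries: yes → false
  NOT shipment insured: no → true
  hazmat-classified: yes → true
  NOT recipient EORI number provided: yes → false
  customs declaration filed: yes → true
  declared value ≤ 985 USD: 37279 ≤ 985 is false
  number of pieces ≥ 46: 45 ≥ 46 is false
  gross weight between 285.5 kg and 771.8 kg: 809.3 in [285.5, 771.8] is false
  number of pieces ≥ 58: 45 ≥ 58 is false
  battery watt-hours = 87 Wh: 289 == 87 is false
  declared value > 15384 USD: 37279 > 15384 is true
Combine:
[1.1.1.1.2.1] true AND false = false
[1.1.1.1.2] NOT false = true
[1.1.1.1] true → true = true
[1.1.1] NOT true = false
[1.1.2] false AND true AND true = false
[1.1] false OR false = false
[1] NOT false = true
[2.1.2] exactly-one(false, true) = true
[2.1] true AND true = true
[2.2] true OR false OR true = true
[2] true AND true = true
[3.1.2] exactly-one(false, false) = false
[3.1.3] true AND false = false
[3.1.4.1] false OR true = true
[3.1.4] NOT true = false
[3.1] false AND false AND false AND false = false
[3] NOT false = true
[root] true AND true AND true = true
Overall: true → cleared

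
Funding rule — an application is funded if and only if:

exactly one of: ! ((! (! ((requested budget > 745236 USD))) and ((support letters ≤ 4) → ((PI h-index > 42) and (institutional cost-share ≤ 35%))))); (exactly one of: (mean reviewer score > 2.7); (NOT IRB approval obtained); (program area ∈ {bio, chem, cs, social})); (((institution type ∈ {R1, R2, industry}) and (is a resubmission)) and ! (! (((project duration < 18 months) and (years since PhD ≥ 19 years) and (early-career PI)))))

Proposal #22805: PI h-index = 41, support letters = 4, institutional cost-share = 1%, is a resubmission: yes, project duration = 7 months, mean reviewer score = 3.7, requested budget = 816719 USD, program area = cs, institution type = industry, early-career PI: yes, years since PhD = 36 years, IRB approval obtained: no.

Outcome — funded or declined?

Declined

Atomic conditions:
  requested budget > 745236 USD: 816719 > 745236 is true
  support letters ≤ 4: 4 ≤ 4 is true
  PI h-index > 42: 41 > 42 is false
  institutional cost-share ≤ 35%: 1 ≤ 35 is true
  mean reviewer score > 2.7: 3.7 > 2.7 is true
  NOT IRB approval obtained: no → true
  program area ∈ {bio, chem, cs, social}: cs is in the set → true
  institution type ∈ {R1, R2, industry}: industry is in the set → true
  is a resubmission: yes → true
  project duration < 18 months: 7 < 18 is true
  years since PhD ≥ 19 years: 36 ≥ 19 is true
  early-career PI: yes → true
Combine:
[1.1.1.1] NOT true = false
[1.1.1] NOT false = true
[1.1.2.2] false AND true = false
[1.1.2] true → false = false
[1.1] true AND false = false
[1] NOT false = true
[2] exactly-one(true, true, true) = false
[3.1] true AND true = true
[3.2.1.1] true AND true AND true = true
[3.2.1] NOT true = false
[3.2] NOT false = true
[3] true AND true = true
[root] exactly-one(true, false, true) = false
Overall: false → declined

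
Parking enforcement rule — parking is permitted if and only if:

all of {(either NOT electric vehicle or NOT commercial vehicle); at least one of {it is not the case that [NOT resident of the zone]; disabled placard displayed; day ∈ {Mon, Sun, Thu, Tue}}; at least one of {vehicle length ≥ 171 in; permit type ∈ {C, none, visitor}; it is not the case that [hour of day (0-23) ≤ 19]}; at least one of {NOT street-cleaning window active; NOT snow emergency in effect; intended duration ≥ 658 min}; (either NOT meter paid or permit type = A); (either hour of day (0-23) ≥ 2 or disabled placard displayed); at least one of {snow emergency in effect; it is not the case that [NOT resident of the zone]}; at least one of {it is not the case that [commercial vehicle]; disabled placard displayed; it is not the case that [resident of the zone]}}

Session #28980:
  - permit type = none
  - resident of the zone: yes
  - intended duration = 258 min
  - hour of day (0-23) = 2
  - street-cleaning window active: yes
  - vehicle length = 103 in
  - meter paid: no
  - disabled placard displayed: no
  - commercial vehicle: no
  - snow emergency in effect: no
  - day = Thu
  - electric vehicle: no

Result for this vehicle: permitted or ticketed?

Atomic conditions:
  NOT electric vehicle: no → true
  NOT commercial vehicle: no → true
  NOT resident of the zone: yes → false
  disabled placard displayed: no → false
  day ∈ {Mon, Sun, Thu, Tue}: Thu is in the set → true
  vehicle length ≥ 171 in: 103 ≥ 171 is false
  permit type ∈ {C, none, visitor}: none is in the set → true
  hour of day (0-23) ≤ 19: 2 ≤ 19 is true
  NOT street-cleaning window active: yes → false
  NOT snow emergency in effect: no → true
  intended duration ≥ 658 min: 258 ≥ 658 is false
  NOT meter paid: no → true
  permit type = A: none == A is false
  hour of day (0-23) ≥ 2: 2 ≥ 2 is true
  snow emergency in effect: no → false
  commercial vehicle: no → false
  resident of the zone: yes → true
Combine:
[1] true OR true = true
[2.1] NOT false = true
[2] true OR false OR true = true
[3.3] NOT true = false
[3] false OR true OR false = true
[4] false OR true OR false = true
[5] true OR false = true
[6] true OR false = true
[7.2] NOT false = true
[7] false OR true = true
[8.1] NOT false = true
[8.3] NOT true = false
[8] true OR false OR false = true
[root] true AND true AND true AND true AND true AND true AND true AND true = true
Overall: true → permitted

Permitted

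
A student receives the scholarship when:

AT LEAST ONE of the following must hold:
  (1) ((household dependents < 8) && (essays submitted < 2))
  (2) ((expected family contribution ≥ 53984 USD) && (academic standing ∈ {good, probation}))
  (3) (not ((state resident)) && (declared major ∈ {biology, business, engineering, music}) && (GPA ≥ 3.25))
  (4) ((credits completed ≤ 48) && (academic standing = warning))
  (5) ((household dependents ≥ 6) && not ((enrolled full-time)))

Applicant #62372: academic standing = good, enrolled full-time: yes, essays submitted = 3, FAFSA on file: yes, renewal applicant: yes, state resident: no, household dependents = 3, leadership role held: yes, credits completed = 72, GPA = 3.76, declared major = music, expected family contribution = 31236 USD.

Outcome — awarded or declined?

Atomic conditions:
  household dependents < 8: 3 < 8 is true
  essays submitted < 2: 3 < 2 is false
  expected family contribution ≥ 53984 USD: 31236 ≥ 53984 is false
  academic standing ∈ {good, probation}: good is in the set → true
  state resident: no → false
  declared major ∈ {biology, business, engineering, music}: music is in the set → true
  GPA ≥ 3.25: 3.76 ≥ 3.25 is true
  credits completed ≤ 48: 72 ≤ 48 is false
  academic standing = warning: good == warning is false
  household dependents ≥ 6: 3 ≥ 6 is false
  enrolled full-time: yes → true
Combine:
[1] true AND false = false
[2] false AND true = false
[3.1] NOT false = true
[3] true AND true AND true = true
[4] false AND false = false
[5.2] NOT true = false
[5] false AND false = false
[root] false OR false OR true OR false OR false = true
Overall: true → awarded

Awarded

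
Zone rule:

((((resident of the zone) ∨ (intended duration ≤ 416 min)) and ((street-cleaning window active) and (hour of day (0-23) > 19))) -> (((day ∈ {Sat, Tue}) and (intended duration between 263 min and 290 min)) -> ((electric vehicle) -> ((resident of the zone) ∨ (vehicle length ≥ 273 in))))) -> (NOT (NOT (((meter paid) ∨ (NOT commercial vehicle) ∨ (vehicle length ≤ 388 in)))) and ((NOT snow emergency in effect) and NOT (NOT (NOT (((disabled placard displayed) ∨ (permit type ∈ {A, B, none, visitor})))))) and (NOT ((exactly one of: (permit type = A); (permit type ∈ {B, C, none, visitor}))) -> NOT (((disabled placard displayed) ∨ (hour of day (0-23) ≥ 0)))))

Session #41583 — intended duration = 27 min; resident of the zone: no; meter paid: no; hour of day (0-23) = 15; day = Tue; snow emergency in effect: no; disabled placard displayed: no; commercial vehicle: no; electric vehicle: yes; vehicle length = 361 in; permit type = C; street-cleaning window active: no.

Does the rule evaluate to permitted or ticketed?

Permitted

Atomic conditions:
  resident of the zone: no → false
  intended duration ≤ 416 min: 27 ≤ 416 is true
  street-cleaning window active: no → false
  hour of day (0-23) > 19: 15 > 19 is false
  day ∈ {Sat, Tue}: Tue is in the set → true
  intended duration between 263 min and 290 min: 27 in [263, 290] is false
  electric vehicle: yes → true
  vehicle length ≥ 273 in: 361 ≥ 273 is true
  meter paid: no → false
  NOT commercial vehicle: no → true
  vehicle length ≤ 388 in: 361 ≤ 388 is true
  NOT snow emergency in effect: no → true
  disabled placard displayed: no → false
  permit type ∈ {A, B, none, visitor}: C is not in the set → false
  permit type = A: C == A is false
  permit type ∈ {B, C, none, visitor}: C is in the set → true
  hour of day (0-23) ≥ 0: 15 ≥ 0 is true
Combine:
[1.1.1] false OR true = true
[1.1.2] false AND false = false
[1.1] true AND false = false
[1.2.1] true AND false = false
[1.2.2.2] false OR true = true
[1.2.2] true → true = true
[1.2] false → true (antecedent false ⇒ implication holds) = true
[1] false → true (antecedent false ⇒ implication holds) = true
[2.1.1.1] false OR true OR true = true
[2.1.1] NOT true = false
[2.1] NOT false = true
[2.2.2.1.1.1] false OR false = false
[2.2.2.1.1] NOT false = true
[2.2.2.1] NOT true = false
[2.2.2] NOT false = true
[2.2] true AND true = true
[2.3.1.1] exactly-one(false, true) = true
[2.3.1] NOT true = false
[2.3.2.1] false OR true = true
[2.3.2] NOT true = false
[2.3] false → false (antecedent false ⇒ implication holds) = true
[2] true AND true AND true = true
[root] true → true = true
Overall: true → permitted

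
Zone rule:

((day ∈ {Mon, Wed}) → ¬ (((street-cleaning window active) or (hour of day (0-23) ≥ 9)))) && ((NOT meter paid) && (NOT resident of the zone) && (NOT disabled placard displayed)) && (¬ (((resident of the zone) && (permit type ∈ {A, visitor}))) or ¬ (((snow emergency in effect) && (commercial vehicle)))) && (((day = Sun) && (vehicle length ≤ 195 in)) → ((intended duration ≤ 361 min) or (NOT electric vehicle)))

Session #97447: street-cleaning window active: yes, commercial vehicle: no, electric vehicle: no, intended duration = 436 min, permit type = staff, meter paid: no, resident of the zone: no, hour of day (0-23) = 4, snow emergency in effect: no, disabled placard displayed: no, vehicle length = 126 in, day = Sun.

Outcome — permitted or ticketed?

Permitted

Atomic conditions:
  day ∈ {Mon, Wed}: Sun is not in the set → false
  street-cleaning window active: yes → true
  hour of day (0-23) ≥ 9: 4 ≥ 9 is false
  NOT meter paid: no → true
  NOT resident of the zone: no → true
  NOT disabled placard displayed: no → true
  resident of the zone: no → false
  permit type ∈ {A, visitor}: staff is not in the set → false
  snow emergency in effect: no → false
  commercial vehicle: no → false
  day = Sun: Sun == Sun is true
  vehicle length ≤ 195 in: 126 ≤ 195 is true
  intended duration ≤ 361 min: 436 ≤ 361 is false
  NOT electric vehicle: no → true
Combine:
[1.2.1] true OR false = true
[1.2] NOT true = false
[1] false → false (antecedent false ⇒ implication holds) = true
[2] true AND true AND true = true
[3.1.1] false AND false = false
[3.1] NOT false = true
[3.2.1] false AND false = false
[3.2] NOT false = true
[3] true OR true = true
[4.1] true AND true = true
[4.2] false OR true = true
[4] true → true = true
[root] true AND true AND true AND true = true
Overall: true → permitted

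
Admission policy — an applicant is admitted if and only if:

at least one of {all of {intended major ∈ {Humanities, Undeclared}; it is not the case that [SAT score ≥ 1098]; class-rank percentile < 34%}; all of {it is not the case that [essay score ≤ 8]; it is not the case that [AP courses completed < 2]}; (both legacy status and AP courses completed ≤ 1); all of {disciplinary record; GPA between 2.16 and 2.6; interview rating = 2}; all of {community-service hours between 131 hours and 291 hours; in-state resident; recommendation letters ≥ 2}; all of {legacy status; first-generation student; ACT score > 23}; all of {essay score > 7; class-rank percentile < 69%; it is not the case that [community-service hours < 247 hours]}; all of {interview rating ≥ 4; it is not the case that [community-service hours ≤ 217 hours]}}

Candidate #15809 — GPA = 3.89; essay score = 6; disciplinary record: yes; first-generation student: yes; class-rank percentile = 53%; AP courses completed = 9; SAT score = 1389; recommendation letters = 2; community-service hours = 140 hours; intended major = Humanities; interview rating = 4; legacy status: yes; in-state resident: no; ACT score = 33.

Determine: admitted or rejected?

Atomic conditions:
  intended major ∈ {Humanities, Undeclared}: Humanities is in the set → true
  SAT score ≥ 1098: 1389 ≥ 1098 is true
  class-rank percentile < 34%: 53 < 34 is false
  essay score ≤ 8: 6 ≤ 8 is true
  AP courses completed < 2: 9 < 2 is false
  legacy status: yes → true
  AP courses completed ≤ 1: 9 ≤ 1 is false
  disciplinary record: yes → true
  GPA between 2.16 and 2.6: 3.89 in [2.16, 2.6] is false
  interview rating = 2: 4 == 2 is false
  community-service hours between 131 hours and 291 hours: 140 in [131, 291] is true
  in-state resident: no → false
  recommendation letters ≥ 2: 2 ≥ 2 is true
  first-generation student: yes → true
  ACT score > 23: 33 > 23 is true
  essay score > 7: 6 > 7 is false
  class-rank percentile < 69%: 53 < 69 is true
  community-service hours < 247 hours: 140 < 247 is true
  interview rating ≥ 4: 4 ≥ 4 is true
  community-service hours ≤ 217 hours: 140 ≤ 217 is true
Combine:
[1.2] NOT true = false
[1] true AND false AND false = false
[2.1] NOT true = false
[2.2] NOT false = true
[2] false AND true = false
[3] true AND false = false
[4] true AND false AND false = false
[5] true AND false AND true = false
[6] true AND true AND true = true
[7.3] NOT true = false
[7] false AND true AND false = false
[8.2] NOT true = false
[8] true AND false = false
[root] false OR false OR false OR false OR false OR true OR false OR false = true
Overall: true → admitted

Admitted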